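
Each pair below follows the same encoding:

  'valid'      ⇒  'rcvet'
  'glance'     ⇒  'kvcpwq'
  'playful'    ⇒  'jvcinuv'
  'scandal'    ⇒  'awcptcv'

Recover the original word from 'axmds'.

storm

v(21)→r(17) and a(0)→c(2) fit y≡23x+2 (mod 26); the inverse of 23 mod 26 is 17. Each letter's alphabet position (a=0..z=25) is mapped through 23·x+2 mod 26 — an affine cipher.
Decoding axmds: a(0)→17·(0−2)≡18=s; x(23)→17·(23−2)≡19=t; m(12)→17·(12−2)≡14=o; d(3)→17·(3−2)≡17=r; s(18)→17·(18−2)≡12=m (all mod 26).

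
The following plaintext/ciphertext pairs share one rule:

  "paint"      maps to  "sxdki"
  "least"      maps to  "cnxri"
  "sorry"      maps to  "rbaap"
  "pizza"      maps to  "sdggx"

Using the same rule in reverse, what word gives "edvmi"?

p(15)→s(18) and a(0)→x(23) fit y≡17x+23 (mod 26); the inverse of 17 mod 26 is 23. This is an affine cipher: with a=0,…,z=25, each position x becomes (17x+23) mod 26.
Reversing it on edvmi: e(4)→23·(4−23)≡5=f; d(3)→23·(3−23)≡8=i; v(21)→23·(21−23)≡6=g; m(12)→23·(12−23)≡7=h; i(8)→23·(8−23)≡19=t (all mod 26).

fight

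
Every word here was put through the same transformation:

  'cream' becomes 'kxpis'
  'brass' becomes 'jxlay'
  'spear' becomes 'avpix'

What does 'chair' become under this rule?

knlqx

Shifts by position in cream: pos 0: c→k (+8), pos 1: r→x (+6), pos 2: e→p (+11), pos 3: a→i (+8), pos 4: m→s (+6) — repeating every 3. A repeating key of period 3 is used — shifts +8, +6, +11 over and over.
Applying it to chair: c+8=k, h+6=n, a+11=l, i+8=q, r+6=x.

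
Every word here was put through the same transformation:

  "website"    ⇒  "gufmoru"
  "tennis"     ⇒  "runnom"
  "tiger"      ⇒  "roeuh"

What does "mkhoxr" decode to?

This is an affine cipher: with a=0,…,z=25, each position x becomes (5x+0) mod 26.
Reversing it on mkhoxr: m(12)→21·(12−0)≡18=s; k(10)→21·(10−0)≡2=c; h(7)→21·(7−0)≡17=r; o(14)→21·(14−0)≡8=i; x(23)→21·(23−0)≡15=p; r(17)→21·(17−0)≡19=t (all mod 26).

script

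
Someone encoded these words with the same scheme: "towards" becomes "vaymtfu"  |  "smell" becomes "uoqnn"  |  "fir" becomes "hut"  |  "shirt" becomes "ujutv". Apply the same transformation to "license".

The shift depends on letter class: consonant t→v is +2, but vowel o→a is +12. Vowels shift forward by 12 and consonants shift forward by 2.
Applying it to license: l(cons)+2=n, i(vowel)+12=u, c(cons)+2=e, e(vowel)+12=q, n(cons)+2=p, s(cons)+2=u, e(vowel)+12=q.

nueqpuq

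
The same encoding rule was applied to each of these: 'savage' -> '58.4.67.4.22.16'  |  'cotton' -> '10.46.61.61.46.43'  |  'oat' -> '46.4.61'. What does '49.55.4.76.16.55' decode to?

prayer

With a=1..z=26, the number is 3·pos + 1.
Decoding 49.55.4.76.16.55: 49→(49−1)÷3=16=p, 55→(55−1)÷3=18=r, 4→(4−1)÷3=1=a, 76→(76−1)÷3=25=y, 16→(16−1)÷3=5=e, 55→(55−1)÷3=18=r.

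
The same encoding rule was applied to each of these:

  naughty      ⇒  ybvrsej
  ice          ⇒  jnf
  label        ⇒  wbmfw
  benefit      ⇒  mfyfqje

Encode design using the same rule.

The shift depends on letter class: consonant n→y is +11, but vowel a→b is +1. Vowels shift forward by 1 and consonants shift forward by 11.
For design: d(cons)+11=o, e(vowel)+1=f, s(cons)+11=d, i(vowel)+1=j, g(cons)+11=r, n(cons)+11=y.

ofdjry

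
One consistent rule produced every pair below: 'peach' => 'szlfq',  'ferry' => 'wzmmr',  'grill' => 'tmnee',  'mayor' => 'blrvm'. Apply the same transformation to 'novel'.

Treating letters as 0–25, the rule is x ↦ 23x + 11 (mod 26).
For novel: n(13)→23·13+11≡24=y; o(14)→23·14+11≡21=v; v(21)→23·21+11≡0=a; e(4)→23·4+11≡25=z; l(11)→23·11+11≡4=e (all mod 26).

yvaze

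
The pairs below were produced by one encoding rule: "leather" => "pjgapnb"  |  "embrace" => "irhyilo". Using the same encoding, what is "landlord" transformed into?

pftktxbo

In leather: l→p is +4, e→j is +5, a→g is +6, t→a is +7 — the shift increases by 1 each position. Letter i (0-indexed) is shifted by i+4, so successive shifts are 4, 5, 6, ….
Applying it to landlord: l+4=p, a+5=f, n+6=t, d+7=k, l+8=t, o+9=x, r+10=b, d+11=o.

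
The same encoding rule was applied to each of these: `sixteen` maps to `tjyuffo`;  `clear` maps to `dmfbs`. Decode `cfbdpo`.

beacon

Compare letters: s→t is +1, i→j is +1, x→y is +1 — a constant shift. It's a constant shift of +1 (ROT1).
Undoing it on cfbdpo: c−1=b, f−1=e, b−1=a, d−1=c, p−1=o, o−1=n.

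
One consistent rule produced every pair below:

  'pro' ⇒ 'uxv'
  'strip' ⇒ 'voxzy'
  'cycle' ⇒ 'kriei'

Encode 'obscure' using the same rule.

The output letters match the input read backwards, each shifted +6: pro reversed is orp. The word is reversed, then every letter is shifted forward by 6.
On obscure: reverse → erucsbo; then shift: e+6=k, r+6=x, u+6=a, c+6=i, s+6=y, b+6=h, o+6=u.

kxaiyhu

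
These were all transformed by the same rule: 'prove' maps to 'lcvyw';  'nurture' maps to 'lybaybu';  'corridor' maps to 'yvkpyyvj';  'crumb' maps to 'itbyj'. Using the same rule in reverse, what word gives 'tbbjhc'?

vacuum

Two steps: reverse the string, then apply a Caesar shift of +7.
Decoding tbbjhc: shift back: t−7=m, b−7=u, b−7=u, j−7=c, h−7=a, c−7=v → muucav; then reverse → vacuum.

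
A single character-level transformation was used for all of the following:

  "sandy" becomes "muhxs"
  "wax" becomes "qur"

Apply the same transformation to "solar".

Compare letters: s→m is +20, a→u is +20, n→h is +20 — a constant shift. Each letter is shifted forward by 20 in the alphabet (a Caesar shift of +20).
Applying it to solar: s+20=m, o+20=i, l+20=f, a+20=u, r+20=l.

miful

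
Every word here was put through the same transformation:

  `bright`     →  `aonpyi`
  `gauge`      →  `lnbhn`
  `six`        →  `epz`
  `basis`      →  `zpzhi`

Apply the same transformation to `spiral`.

The output letters match the input read backwards, each shifted +7: bright reversed is thgirb. The word is reversed, then every letter is shifted forward by 7.
On spiral: reverse → larips; then shift: l+7=s, a+7=h, r+7=y, i+7=p, p+7=w, s+7=z.

shypwz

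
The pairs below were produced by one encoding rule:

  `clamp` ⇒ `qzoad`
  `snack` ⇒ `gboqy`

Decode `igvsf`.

Compare letters: c→q is +14, l→z is +14, a→o is +14 — a constant shift. Every letter moves 14 places later in the alphabet, wrapping around z→a.
Undoing it on igvsf: i−14=u, g−14=s, v−14=h, s−14=e, f−14=r.

usher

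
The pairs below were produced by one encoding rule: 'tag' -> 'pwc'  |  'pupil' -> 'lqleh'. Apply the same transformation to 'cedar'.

yazwn

Compare letters: t→p is +22, a→w is +22, g→c is +22 — a constant shift. This is a Caesar cipher with shift 22.
Applying it to cedar: c+22=y, e+22=a, d+22=z, a+22=w, r+22=n.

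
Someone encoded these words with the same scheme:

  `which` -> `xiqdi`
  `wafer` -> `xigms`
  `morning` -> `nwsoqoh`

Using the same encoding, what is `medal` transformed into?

nmeim

The shift depends on letter class: consonant w→x is +1, but vowel i→q is +8. Two shifts are in play — +8 for a/e/i/o/u, +1 for every other letter.
On medal: m(cons)+1=n, e(vowel)+8=m, d(cons)+1=e, a(vowel)+8=i, l(cons)+1=m.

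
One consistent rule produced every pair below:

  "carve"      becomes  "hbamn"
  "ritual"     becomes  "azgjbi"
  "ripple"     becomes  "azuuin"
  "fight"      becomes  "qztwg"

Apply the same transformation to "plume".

Treating letters as 0–25, the rule is x ↦ 3x + 1 (mod 26).
For plume: p(15)→3·15+1≡20=u; l(11)→3·11+1≡8=i; u(20)→3·20+1≡9=j; m(12)→3·12+1≡11=l; e(4)→3·4+1≡13=n (all mod 26).

uijln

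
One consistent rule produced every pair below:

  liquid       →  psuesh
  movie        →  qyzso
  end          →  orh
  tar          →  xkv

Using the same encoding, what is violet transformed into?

zsypox

Vowels shift forward by 10 and consonants shift forward by 4.
Applying it to violet: v(cons)+4=z, i(vowel)+10=s, o(vowel)+10=y, l(cons)+4=p, e(vowel)+10=o, t(cons)+4=x.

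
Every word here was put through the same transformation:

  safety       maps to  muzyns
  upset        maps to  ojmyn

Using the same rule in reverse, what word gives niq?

Compare letters: s→m is +20, a→u is +20, f→z is +20 — a constant shift. Every letter moves 20 places later in the alphabet, wrapping around z→a.
Decoding niq: n−20=t, i−20=o, q−20=w.

tow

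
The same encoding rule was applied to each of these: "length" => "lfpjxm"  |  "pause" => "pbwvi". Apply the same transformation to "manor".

mbprv

In length: l→l is +0, e→f is +1, n→p is +2, g→j is +3 — the shift increases by 1 each position. The shift increases by 1 at each position, starting from +0: 0, 1, 2, ….
For manor: m+0=m, a+1=b, n+2=p, o+3=r, r+4=v.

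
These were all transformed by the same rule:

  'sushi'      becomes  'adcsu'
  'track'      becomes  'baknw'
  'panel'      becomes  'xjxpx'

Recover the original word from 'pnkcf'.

In sushi: s→a is +8, u→d is +9, s→c is +10, h→s is +11 — the shift increases by 1 each position. Each letter shifts forward by (position + 8), i.e. 8, 9, 10, … — the shift grows by one for each successive letter.
Undoing it on pnkcf: p−8=h, n−9=e, k−10=a, c−11=r, f−12=t.

heart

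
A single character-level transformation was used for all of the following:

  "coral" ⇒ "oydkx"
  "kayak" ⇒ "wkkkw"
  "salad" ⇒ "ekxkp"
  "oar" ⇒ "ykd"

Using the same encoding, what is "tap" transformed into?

The rule splits by letter class: vowels +10, consonants +12.
Applying it to tap: t(cons)+12=f, a(vowel)+10=k, p(cons)+12=b.

fkb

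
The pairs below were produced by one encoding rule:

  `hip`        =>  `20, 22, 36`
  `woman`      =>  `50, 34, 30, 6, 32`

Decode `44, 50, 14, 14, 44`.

tweet

With a=1..z=26, the number is 2·pos + 4.
Reversing it on 44, 50, 14, 14, 44: 44→(44−4)÷2=20=t, 50→(50−4)÷2=23=w, 14→(14−4)÷2=5=e, 14→(14−4)÷2=5=e, 44→(44−4)÷2=20=t.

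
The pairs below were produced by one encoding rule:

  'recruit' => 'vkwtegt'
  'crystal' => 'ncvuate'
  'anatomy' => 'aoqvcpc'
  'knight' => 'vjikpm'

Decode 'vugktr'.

priest

The output letters match the input read backwards, each shifted +2: recruit reversed is tiurcer. Two steps: reverse the string, then apply a Caesar shift of +2.
Undoing it on vugktr: shift back: v−2=t, u−2=s, g−2=e, k−2=i, t−2=r, r−2=p → tseirp; then reverse → priest.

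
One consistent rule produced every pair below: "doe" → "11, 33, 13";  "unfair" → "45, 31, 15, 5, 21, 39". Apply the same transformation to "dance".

11, 5, 31, 9, 13

d(#4)→11 and o(#15)→33: differences scale by 2, so n = 2·pos + 3. The formula is n = 2×(alphabet index, a=1) + 3.
On dance: d=4→11, a=1→5, n=14→31, c=3→9, e=5→13.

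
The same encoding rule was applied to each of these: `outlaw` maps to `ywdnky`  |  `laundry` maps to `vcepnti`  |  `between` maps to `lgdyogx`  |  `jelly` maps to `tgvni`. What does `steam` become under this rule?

cvocw

Shifts by position in outlaw: pos 0: o→y (+10), pos 1: u→w (+2), pos 2: t→d (+10), pos 3: l→n (+2) — repeating every 2. It's a Vigenère-style cipher with numeric key [10,2]: position i shifts by key[i mod 2].
For steam: s+10=c, t+2=v, e+10=o, a+2=c, m+10=w.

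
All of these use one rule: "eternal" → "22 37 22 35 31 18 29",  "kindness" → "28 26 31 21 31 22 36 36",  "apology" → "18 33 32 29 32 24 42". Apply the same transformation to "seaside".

36 22 18 36 26 21 22

e is letter #5 and maps to 22: an offset of 17. Each letter is replaced by its alphabet position (a=1..z=26) + 17.
Applying it to seaside: s=19→36, e=5→22, a=1→18, s=19→36, i=9→26, d=4→21, e=5→22.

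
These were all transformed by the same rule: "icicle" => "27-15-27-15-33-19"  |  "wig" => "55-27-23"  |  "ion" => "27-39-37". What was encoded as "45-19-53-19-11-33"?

reveal

i(#9)→27 and c(#3)→15: differences scale by 2, so n = 2·pos + 9. Each letter becomes 2×(its alphabet position, a=1..z=26) + 9.
Decoding 45-19-53-19-11-33: 45→(45−9)÷2=18=r, 19→(19−9)÷2=5=e, 53→(53−9)÷2=22=v, 19→(19−9)÷2=5=e, 11→(11−9)÷2=1=a, 33→(33−9)÷2=12=l.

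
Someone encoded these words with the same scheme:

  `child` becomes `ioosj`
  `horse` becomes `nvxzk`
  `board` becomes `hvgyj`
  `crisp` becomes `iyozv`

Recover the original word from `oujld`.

Shifts by position in child: pos 0: c→i (+6), pos 1: h→o (+7), pos 2: i→o (+6), pos 3: l→s (+7) — repeating every 2. It's a Vigenère-style cipher with numeric key [6,7]: position i shifts by key[i mod 2].
Undoing it on oujld: o−6=i, u−7=n, j−6=d, l−7=e, d−6=x.

index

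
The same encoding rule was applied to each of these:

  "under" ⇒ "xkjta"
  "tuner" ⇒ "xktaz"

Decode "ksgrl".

flame

Two steps: reverse the string, then apply a Caesar shift of +6.
Decoding ksgrl: shift back: k−6=e, s−6=m, g−6=a, r−6=l, l−6=f → emalf; then reverse → flame.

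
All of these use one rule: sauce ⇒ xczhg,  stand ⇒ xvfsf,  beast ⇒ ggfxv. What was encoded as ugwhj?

perch

A repeating key of period 3 is used — shifts +5, +2, +5 over and over.
Decoding ugwhj: u−5=p, g−2=e, w−5=r, h−5=c, j−2=h.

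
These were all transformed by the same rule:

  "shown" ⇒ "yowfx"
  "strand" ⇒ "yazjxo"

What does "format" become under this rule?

lvzvke

In shown: s→y is +6, h→o is +7, o→w is +8, w→f is +9 — the shift increases by 1 each position. Letter i (0-indexed) is shifted by i+6, so successive shifts are 6, 7, 8, ….
On format: f+6=l, o+7=v, r+8=z, m+9=v, a+10=k, t+11=e.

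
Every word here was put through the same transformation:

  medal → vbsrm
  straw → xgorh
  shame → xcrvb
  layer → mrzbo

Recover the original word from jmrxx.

m(12)→v(21) and e(4)→b(1) fit y≡9x+17 (mod 26); the inverse of 9 mod 26 is 3. Treating letters as 0–25, the rule is x ↦ 9x + 17 (mod 26).
Undoing it on jmrxx: j(9)→3·(9−17)≡2=c; m(12)→3·(12−17)≡11=l; r(17)→3·(17−17)≡0=a; x(23)→3·(23−17)≡18=s; x(23)→3·(23−17)≡18=s (all mod 26).

class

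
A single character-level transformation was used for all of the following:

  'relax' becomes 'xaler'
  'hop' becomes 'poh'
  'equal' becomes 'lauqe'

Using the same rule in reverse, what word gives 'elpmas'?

The output letters match the input read backwards: relax reversed is xaler. The word is simply reversed.
Reversing it on elpmas: then reverse → sample.

sample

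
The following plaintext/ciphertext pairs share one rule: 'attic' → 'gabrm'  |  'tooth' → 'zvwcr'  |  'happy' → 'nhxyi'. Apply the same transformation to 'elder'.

In attic: a→g is +6, t→a is +7, t→b is +8, i→r is +9 — the shift increases by 1 each position. Letter i (0-indexed) is shifted by i+6, so successive shifts are 6, 7, 8, ….
On elder: e+6=k, l+7=s, d+8=l, e+9=n, r+10=b.

kslnb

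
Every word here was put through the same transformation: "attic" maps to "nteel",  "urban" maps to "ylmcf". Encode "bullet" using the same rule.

The word is reversed, then every letter is shifted forward by 11.
On bullet: reverse → tellub; then shift: t+11=e, e+11=p, l+11=w, l+11=w, u+11=f, b+11=m.

epwwfm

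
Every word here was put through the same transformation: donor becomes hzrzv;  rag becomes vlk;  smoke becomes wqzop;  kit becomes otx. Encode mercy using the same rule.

The shift depends on letter class: consonant d→h is +4, but vowel o→z is +11. Two shifts are in play — +11 for a/e/i/o/u, +4 for every other letter.
Applying it to mercy: m(cons)+4=q, e(vowel)+11=p, r(cons)+4=v, c(cons)+4=g, y(cons)+4=c.

qpvgc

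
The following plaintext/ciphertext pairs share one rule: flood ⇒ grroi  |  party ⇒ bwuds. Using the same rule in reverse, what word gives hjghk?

The output letters match the input read backwards, each shifted +3: flood reversed is doolf. The word is reversed, then every letter is shifted forward by 3.
Undoing it on hjghk: shift back: h−3=e, j−3=g, g−3=d, h−3=e, k−3=h → egdeh; then reverse → hedge.

hedge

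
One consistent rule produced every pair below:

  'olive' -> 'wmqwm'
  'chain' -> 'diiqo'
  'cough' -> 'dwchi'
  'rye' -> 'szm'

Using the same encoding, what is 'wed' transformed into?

xme

The rule splits by letter class: vowels +8, consonants +1.
For wed: w(cons)+1=x, e(vowel)+8=m, d(cons)+1=e.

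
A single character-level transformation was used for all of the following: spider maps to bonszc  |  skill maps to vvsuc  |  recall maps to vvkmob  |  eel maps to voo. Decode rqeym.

The word is reversed, then every letter is shifted forward by 10.
Reversing it on rqeym: shift back: r−10=h, q−10=g, e−10=u, y−10=o, m−10=c → hguoc; then reverse → cough.

cough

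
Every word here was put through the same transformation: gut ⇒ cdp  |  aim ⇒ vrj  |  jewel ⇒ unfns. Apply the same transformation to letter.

Two steps: reverse the string, then apply a Caesar shift of +9.
For letter: reverse → rettel; then shift: r+9=a, e+9=n, t+9=c, t+9=c, e+9=n, l+9=u.

anccnu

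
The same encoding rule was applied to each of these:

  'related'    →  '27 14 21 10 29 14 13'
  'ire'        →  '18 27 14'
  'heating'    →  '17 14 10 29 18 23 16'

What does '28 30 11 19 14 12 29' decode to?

subject

Letters become their 1-based position plus 9 (so a→10, b→11, …).
Reversing it on 28 30 11 19 14 12 29: 28→(28−9)÷1=19=s, 30→(30−9)÷1=21=u, 11→(11−9)÷1=2=b, 19→(19−9)÷1=10=j, 14→(14−9)÷1=5=e, 12→(12−9)÷1=3=c, 29→(29−9)÷1=20=t.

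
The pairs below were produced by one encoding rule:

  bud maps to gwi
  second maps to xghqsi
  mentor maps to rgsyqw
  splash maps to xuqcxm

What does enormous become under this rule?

gsqwrqwx

The shift depends on letter class: consonant b→g is +5, but vowel u→w is +2. The rule splits by letter class: vowels +2, consonants +5.
Applying it to enormous: e(vowel)+2=g, n(cons)+5=s, o(vowel)+2=q, r(cons)+5=w, m(cons)+5=r, o(vowel)+2=q, u(vowel)+2=w, s(cons)+5=x.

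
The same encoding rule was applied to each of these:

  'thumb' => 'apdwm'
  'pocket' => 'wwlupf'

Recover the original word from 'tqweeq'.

In thumb: t→a is +7, h→p is +8, u→d is +9, m→w is +10 — the shift increases by 1 each position. Each letter shifts forward by (position + 7), i.e. 7, 8, 9, … — the shift grows by one for each successive letter.
Reversing it on tqweeq: t−7=m, q−8=i, w−9=n, e−10=u, e−11=t, q−12=e.

minute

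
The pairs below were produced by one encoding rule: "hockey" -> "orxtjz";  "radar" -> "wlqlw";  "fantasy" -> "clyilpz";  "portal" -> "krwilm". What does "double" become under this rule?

qrbemj

This is an affine cipher: with a=0,…,z=25, each position x becomes (19x+11) mod 26.
On double: d(3)→19·3+11≡16=q; o(14)→19·14+11≡17=r; u(20)→19·20+11≡1=b; b(1)→19·1+11≡4=e; l(11)→19·11+11≡12=m; e(4)→19·4+11≡9=j (all mod 26).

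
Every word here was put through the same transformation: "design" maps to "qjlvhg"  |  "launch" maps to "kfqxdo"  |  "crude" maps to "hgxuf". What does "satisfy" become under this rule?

The output letters match the input read backwards, each shifted +3: design reversed is ngised. The word is reversed, then every letter is shifted forward by 3.
Applying it to satisfy: reverse → yfsitas; then shift: y+3=b, f+3=i, s+3=v, i+3=l, t+3=w, a+3=d, s+3=v.

bivlwdv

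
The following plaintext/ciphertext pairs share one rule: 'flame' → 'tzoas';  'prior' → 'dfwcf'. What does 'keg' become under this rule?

ysu

Compare letters: f→t is +14, l→z is +14, a→o is +14 — a constant shift. This is a Caesar cipher with shift 14.
For keg: k+14=y, e+14=s, g+14=u.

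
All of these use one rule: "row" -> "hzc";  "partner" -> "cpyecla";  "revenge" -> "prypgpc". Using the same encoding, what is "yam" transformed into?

xlj

The output letters match the input read backwards, each shifted +11: row reversed is wor. The word is reversed, then every letter is shifted forward by 11.
On yam: reverse → may; then shift: m+11=x, a+11=l, y+11=j.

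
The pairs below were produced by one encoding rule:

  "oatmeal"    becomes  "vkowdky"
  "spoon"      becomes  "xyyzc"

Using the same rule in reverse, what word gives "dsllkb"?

The word is reversed, then every letter is shifted forward by 10.
Reversing it on dsllkb: shift back: d−10=t, s−10=i, l−10=b, l−10=b, k−10=a, b−10=r → tibbar; then reverse → rabbit.

rabbit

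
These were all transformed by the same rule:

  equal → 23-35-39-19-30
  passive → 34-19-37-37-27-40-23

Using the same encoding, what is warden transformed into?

Each letter is replaced by its alphabet position (a=1..z=26) + 18.
Applying it to warden: w=23→41, a=1→19, r=18→36, d=4→22, e=5→23, n=14→32.

41-19-36-22-23-32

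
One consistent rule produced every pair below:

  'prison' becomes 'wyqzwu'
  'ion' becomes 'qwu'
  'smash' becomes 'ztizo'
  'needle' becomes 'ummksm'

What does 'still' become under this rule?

Vowels shift forward by 8 and consonants shift forward by 7.
On still: s(cons)+7=z, t(cons)+7=a, i(vowel)+8=q, l(cons)+7=s, l(cons)+7=s.

zaqss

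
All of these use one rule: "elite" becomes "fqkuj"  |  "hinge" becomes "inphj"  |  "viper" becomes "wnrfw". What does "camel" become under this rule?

Shifts by position in elite: pos 0: e→f (+1), pos 1: l→q (+5), pos 2: i→k (+2), pos 3: t→u (+1), pos 4: e→j (+5) — repeating every 3. A repeating key of period 3 is used — shifts +1, +5, +2 over and over.
Applying it to camel: c+1=d, a+5=f, m+2=o, e+1=f, l+5=q.

dfofq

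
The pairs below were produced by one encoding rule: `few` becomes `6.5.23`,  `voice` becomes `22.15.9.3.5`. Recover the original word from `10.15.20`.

f is letter #6 and maps to 6: an offset of 0. Each letter is replaced by its alphabet position (a=1, b=2, …, z=26).
Undoing it on 10.15.20: 10=j, 15=o, 20=t.

jot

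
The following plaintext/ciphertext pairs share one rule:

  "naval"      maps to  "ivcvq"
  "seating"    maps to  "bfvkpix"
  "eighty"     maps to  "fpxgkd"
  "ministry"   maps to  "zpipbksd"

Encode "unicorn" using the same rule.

n(13)→i(8) and a(0)→v(21) fit y≡9x+21 (mod 26); the inverse of 9 mod 26 is 3. This is an affine cipher: with a=0,…,z=25, each position x becomes (9x+21) mod 26.
Applying it to unicorn: u(20)→9·20+21≡19=t; n(13)→9·13+21≡8=i; i(8)→9·8+21≡15=p; c(2)→9·2+21≡13=n; o(14)→9·14+21≡17=r; r(17)→9·17+21≡18=s; n(13)→9·13+21≡8=i (all mod 26).

tipnrsi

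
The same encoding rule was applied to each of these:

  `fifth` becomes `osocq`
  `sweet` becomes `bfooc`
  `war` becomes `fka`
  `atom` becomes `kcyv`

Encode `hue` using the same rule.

The rule splits by letter class: vowels +10, consonants +9.
Applying it to hue: h(cons)+9=q, u(vowel)+10=e, e(vowel)+10=o.

qeo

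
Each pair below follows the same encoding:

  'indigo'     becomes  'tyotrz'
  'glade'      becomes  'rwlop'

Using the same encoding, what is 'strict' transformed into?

dectne

Compare letters: i→t is +11, n→y is +11, d→o is +11 — a constant shift. Each letter is shifted forward by 11 in the alphabet (a Caesar shift of +11).
On strict: s+11=d, t+11=e, r+11=c, i+11=t, c+11=n, t+11=e.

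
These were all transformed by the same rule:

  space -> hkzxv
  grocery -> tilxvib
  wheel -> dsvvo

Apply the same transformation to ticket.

Each letter is replaced by its mirror in the alphabet: a↔z, b↔y, c↔x, and so on (the Atbash cipher).
On ticket: t↔g, i↔r, c↔x, k↔p, e↔v, t↔g.

grxpvg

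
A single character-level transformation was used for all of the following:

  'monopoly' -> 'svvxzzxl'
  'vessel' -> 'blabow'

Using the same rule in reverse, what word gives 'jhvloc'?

dancer

In monopoly: m→s is +6, o→v is +7, n→v is +8, o→x is +9 — the shift increases by 1 each position. Letter i (0-indexed) is shifted by i+6, so successive shifts are 6, 7, 8, ….
Reversing it on jhvloc: j−6=d, h−7=a, v−8=n, l−9=c, o−10=e, c−11=r.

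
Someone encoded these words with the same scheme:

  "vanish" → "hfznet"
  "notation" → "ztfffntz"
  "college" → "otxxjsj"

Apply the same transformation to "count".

Vowels shift forward by 5 and consonants shift forward by 12.
On count: c(cons)+12=o, o(vowel)+5=t, u(vowel)+5=z, n(cons)+12=z, t(cons)+12=f.

otzzf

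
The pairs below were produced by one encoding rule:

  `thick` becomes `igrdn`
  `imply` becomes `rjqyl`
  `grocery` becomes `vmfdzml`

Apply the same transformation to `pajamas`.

Treating letters as 0–25, the rule is x ↦ 11x + 7 (mod 26).
On pajamas: p(15)→11·15+7≡16=q; a(0)→11·0+7≡7=h; j(9)→11·9+7≡2=c; a(0)→11·0+7≡7=h; m(12)→11·12+7≡9=j; a(0)→11·0+7≡7=h; s(18)→11·18+7≡23=x (all mod 26).

qhchjhx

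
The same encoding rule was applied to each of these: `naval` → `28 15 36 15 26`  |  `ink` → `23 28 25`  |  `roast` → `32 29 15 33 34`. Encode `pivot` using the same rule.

n is letter #14 and maps to 28: an offset of 14. The number is (letter's place in the alphabet, a=1) + 14.
For pivot: p=16→30, i=9→23, v=22→36, o=15→29, t=20→34.

30 23 36 29 34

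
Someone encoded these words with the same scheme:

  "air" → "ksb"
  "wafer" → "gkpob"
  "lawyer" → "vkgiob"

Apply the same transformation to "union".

exsyx

Each letter is shifted forward by 10 in the alphabet (a Caesar shift of +10).
For union: u+10=e, n+10=x, i+10=s, o+10=y, n+10=x.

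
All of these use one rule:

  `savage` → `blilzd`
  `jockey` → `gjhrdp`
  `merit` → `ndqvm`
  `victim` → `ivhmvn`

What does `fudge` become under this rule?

oxszd

Each letter's alphabet position (a=0..z=25) is mapped through 11·x+11 mod 26 — an affine cipher.
On fudge: f(5)→11·5+11≡14=o; u(20)→11·20+11≡23=x; d(3)→11·3+11≡18=s; g(6)→11·6+11≡25=z; e(4)→11·4+11≡3=d (all mod 26).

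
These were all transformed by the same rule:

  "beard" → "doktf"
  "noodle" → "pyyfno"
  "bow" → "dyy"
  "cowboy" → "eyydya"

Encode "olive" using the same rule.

ynsxo

The shift depends on letter class: consonant b→d is +2, but vowel e→o is +10. The rule splits by letter class: vowels +10, consonants +2.
For olive: o(vowel)+10=y, l(cons)+2=n, i(vowel)+10=s, v(cons)+2=x, e(vowel)+10=o.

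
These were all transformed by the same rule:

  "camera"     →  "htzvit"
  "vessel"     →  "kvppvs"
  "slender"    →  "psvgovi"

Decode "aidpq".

brush

c(2)→h(7) and a(0)→t(19) fit y≡7x+19 (mod 26); the inverse of 7 mod 26 is 15. Each letter's alphabet position (a=0..z=25) is mapped through 7·x+19 mod 26 — an affine cipher.
Decoding aidpq: a(0)→15·(0−19)≡1=b; i(8)→15·(8−19)≡17=r; d(3)→15·(3−19)≡20=u; p(15)→15·(15−19)≡18=s; q(16)→15·(16−19)≡7=h (all mod 26).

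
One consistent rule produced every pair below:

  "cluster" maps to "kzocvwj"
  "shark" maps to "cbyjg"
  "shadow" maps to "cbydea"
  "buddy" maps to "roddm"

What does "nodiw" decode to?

c(2)→k(10) and l(11)→z(25) fit y≡19x+24 (mod 26); the inverse of 19 mod 26 is 11. Treating letters as 0–25, the rule is x ↦ 19x + 24 (mod 26).
Reversing it on nodiw: n(13)→11·(13−24)≡9=j; o(14)→11·(14−24)≡20=u; d(3)→11·(3−24)≡3=d; i(8)→11·(8−24)≡6=g; w(22)→11·(22−24)≡4=e (all mod 26).

judge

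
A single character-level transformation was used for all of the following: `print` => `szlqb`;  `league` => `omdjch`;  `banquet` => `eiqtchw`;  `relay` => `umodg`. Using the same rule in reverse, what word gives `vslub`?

It's a Vigenère-style cipher with numeric key [3,8,3]: position i shifts by key[i mod 3].
Reversing it on vslub: v−3=s, s−8=k, l−3=i, u−3=r, b−8=t.

skirt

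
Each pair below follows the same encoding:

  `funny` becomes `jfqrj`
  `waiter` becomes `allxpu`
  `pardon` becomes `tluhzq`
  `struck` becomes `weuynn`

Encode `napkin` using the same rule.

Shifts by position in funny: pos 0: f→j (+4), pos 1: u→f (+11), pos 2: n→q (+3), pos 3: n→r (+4), pos 4: y→j (+11) — repeating every 3. A repeating key of period 3 is used — shifts +4, +11, +3 over and over.
Applying it to napkin: n+4=r, a+11=l, p+3=s, k+4=o, i+11=t, n+3=q.

rlsotq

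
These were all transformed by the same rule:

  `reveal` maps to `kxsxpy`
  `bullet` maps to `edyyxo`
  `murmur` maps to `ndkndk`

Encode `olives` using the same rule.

r(17)→k(10) and e(4)→x(23) fit y≡15x+15 (mod 26); the inverse of 15 mod 26 is 7. Each letter's alphabet position (a=0..z=25) is mapped through 15·x+15 mod 26 — an affine cipher.
Applying it to olives: o(14)→15·14+15≡17=r; l(11)→15·11+15≡24=y; i(8)→15·8+15≡5=f; v(21)→15·21+15≡18=s; e(4)→15·4+15≡23=x; s(18)→15·18+15≡25=z (all mod 26).

ryfsxz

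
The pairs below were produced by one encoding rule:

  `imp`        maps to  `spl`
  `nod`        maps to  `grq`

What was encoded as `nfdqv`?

snack

The output letters match the input read backwards, each shifted +3: imp reversed is pmi. Read the word backwards and shift each letter +3.
Reversing it on nfdqv: shift back: n−3=k, f−3=c, d−3=a, q−3=n, v−3=s → kcans; then reverse → snack.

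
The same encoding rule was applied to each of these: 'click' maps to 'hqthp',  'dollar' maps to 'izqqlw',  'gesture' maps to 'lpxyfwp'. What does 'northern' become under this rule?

The rule splits by letter class: vowels +11, consonants +5.
For northern: n(cons)+5=s, o(vowel)+11=z, r(cons)+5=w, t(cons)+5=y, h(cons)+5=m, e(vowel)+11=p, r(cons)+5=w, n(cons)+5=s.

szwympws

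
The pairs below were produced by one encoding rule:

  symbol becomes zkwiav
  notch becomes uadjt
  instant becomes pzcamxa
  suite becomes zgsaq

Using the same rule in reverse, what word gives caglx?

vowel

The shifts repeat in a cycle of length 3: positions 0,1,… shift by +7, +12, +10, then the pattern repeats.
Decoding caglx: c−7=v, a−12=o, g−10=w, l−7=e, x−12=l.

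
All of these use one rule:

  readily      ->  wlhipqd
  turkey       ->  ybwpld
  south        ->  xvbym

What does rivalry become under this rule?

wpahqwd

Two shifts are in play — +7 for a/e/i/o/u, +5 for every other letter.
For rivalry: r(cons)+5=w, i(vowel)+7=p, v(cons)+5=a, a(vowel)+7=h, l(cons)+5=q, r(cons)+5=w, y(cons)+5=d.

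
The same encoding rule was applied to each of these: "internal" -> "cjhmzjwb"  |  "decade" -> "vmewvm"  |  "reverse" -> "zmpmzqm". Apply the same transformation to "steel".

i(8)→c(2) and n(13)→j(9) fit y≡17x+22 (mod 26); the inverse of 17 mod 26 is 23. Treating letters as 0–25, the rule is x ↦ 17x + 22 (mod 26).
For steel: s(18)→17·18+22≡16=q; t(19)→17·19+22≡7=h; e(4)→17·4+22≡12=m; e(4)→17·4+22≡12=m; l(11)→17·11+22≡1=b (all mod 26).

qhmmb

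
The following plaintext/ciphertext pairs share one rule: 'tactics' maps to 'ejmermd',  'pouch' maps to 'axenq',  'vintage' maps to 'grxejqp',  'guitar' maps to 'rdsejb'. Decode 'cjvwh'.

Shifts by position in tactics: pos 0: t→e (+11), pos 1: a→j (+9), pos 2: c→m (+10), pos 3: t→e (+11), pos 4: i→r (+9), pos 5: c→m (+10) — repeating every 3. A repeating key of period 3 is used — shifts +11, +9, +10 over and over.
Undoing it on cjvwh: c−11=r, j−9=a, v−10=l, w−11=l, h−9=y.

rally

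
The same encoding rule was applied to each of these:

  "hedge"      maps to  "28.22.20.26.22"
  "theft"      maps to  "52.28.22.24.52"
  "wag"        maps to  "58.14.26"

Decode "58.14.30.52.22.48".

With a=1..z=26, the number is 2·pos + 12.
Decoding 58.14.30.52.22.48: 58→(58−12)÷2=23=w, 14→(14−12)÷2=1=a, 30→(30−12)÷2=9=i, 52→(52−12)÷2=20=t, 22→(22−12)÷2=5=e, 48→(48−12)÷2=18=r.

waiter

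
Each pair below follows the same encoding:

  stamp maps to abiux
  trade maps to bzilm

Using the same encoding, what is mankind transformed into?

Every letter moves 8 places later in the alphabet, wrapping around z→a.
For mankind: m+8=u, a+8=i, n+8=v, k+8=s, i+8=q, n+8=v, d+8=l.

uivsqvl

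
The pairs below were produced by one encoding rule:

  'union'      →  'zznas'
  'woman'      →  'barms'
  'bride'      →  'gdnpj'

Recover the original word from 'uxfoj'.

place

Shifts by position in union: pos 0: u→z (+5), pos 1: n→z (+12), pos 2: i→n (+5), pos 3: o→a (+12) — repeating every 2. A repeating key of period 2 is used — shifts +5, +12 over and over.
Reversing it on uxfoj: u−5=p, x−12=l, f−5=a, o−12=c, j−5=e.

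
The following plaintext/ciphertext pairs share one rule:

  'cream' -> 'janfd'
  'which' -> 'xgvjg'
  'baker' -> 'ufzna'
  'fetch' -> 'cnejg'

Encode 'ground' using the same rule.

rahtsy

Treating letters as 0–25, the rule is x ↦ 15x + 5 (mod 26).
Applying it to ground: g(6)→15·6+5≡17=r; r(17)→15·17+5≡0=a; o(14)→15·14+5≡7=h; u(20)→15·20+5≡19=t; n(13)→15·13+5≡18=s; d(3)→15·3+5≡24=y (all mod 26).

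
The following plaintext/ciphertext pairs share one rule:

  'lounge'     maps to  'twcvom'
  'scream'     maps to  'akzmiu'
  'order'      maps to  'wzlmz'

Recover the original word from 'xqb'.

Compare letters: l→t is +8, o→w is +8, u→c is +8 — a constant shift. This is a Caesar cipher with shift 8.
Undoing it on xqb: x−8=p, q−8=i, b−8=t.

pit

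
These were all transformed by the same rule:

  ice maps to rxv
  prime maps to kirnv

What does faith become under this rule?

uzrgs

This is the alphabet-reversal cipher (Atbash): a becomes z, b becomes y, etc.
For faith: f↔u, a↔z, i↔r, t↔g, h↔s.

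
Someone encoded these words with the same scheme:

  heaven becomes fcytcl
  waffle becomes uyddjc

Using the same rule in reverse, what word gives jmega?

Compare letters: h→f is +24, e→c is +24, a→y is +24 — a constant shift. It's a constant shift of +24 (ROT24).
Reversing it on jmega: j−24=l, m−24=o, e−24=g, g−24=i, a−24=c.

logic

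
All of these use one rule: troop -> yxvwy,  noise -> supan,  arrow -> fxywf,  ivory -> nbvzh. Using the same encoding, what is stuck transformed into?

xzbkt

In troop: t→y is +5, r→x is +6, o→v is +7, o→w is +8 — the shift increases by 1 each position. Letter i (0-indexed) is shifted by i+5, so successive shifts are 5, 6, 7, ….
On stuck: s+5=x, t+6=z, u+7=b, c+8=k, k+9=t.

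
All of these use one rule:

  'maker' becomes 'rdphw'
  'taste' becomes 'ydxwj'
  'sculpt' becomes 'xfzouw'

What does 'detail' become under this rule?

ihydno

Shifts by position in maker: pos 0: m→r (+5), pos 1: a→d (+3), pos 2: k→p (+5), pos 3: e→h (+3) — repeating every 2. It's a Vigenère-style cipher with numeric key [5,3]: position i shifts by key[i mod 2].
Applying it to detail: d+5=i, e+3=h, t+5=y, a+3=d, i+5=n, l+3=o.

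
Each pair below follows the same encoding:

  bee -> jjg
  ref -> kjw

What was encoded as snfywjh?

The output letters match the input read backwards, each shifted +5: bee reversed is eeb. The word is reversed, then every letter is shifted forward by 5.
Decoding snfywjh: shift back: s−5=n, n−5=i, f−5=a, y−5=t, w−5=r, j−5=e, h−5=c → niatrec; then reverse → certain.

certain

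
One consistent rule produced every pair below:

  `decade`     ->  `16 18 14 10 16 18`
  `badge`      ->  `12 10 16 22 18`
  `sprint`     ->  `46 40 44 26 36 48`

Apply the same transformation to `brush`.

With a=1..z=26, the number is 2·pos + 8.
Applying it to brush: b=2→12, r=18→44, u=21→50, s=19→46, h=8→24.

12 44 50 46 24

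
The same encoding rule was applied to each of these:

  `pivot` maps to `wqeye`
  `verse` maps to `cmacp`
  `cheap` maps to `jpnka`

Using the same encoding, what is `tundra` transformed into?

The shift increases by 1 at each position, starting from +7: 7, 8, 9, ….
Applying it to tundra: t+7=a, u+8=c, n+9=w, d+10=n, r+11=c, a+12=m.

acwncm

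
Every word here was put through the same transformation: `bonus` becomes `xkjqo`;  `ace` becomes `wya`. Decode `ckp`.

Compare letters: b→x is +22, o→k is +22, n→j is +22 — a constant shift. Every letter moves 22 places later in the alphabet, wrapping around z→a.
Decoding ckp: c−22=g, k−22=o, p−22=t.

got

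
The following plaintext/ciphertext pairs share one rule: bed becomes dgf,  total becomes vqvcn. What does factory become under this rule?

hcevqta

Compare letters: b→d is +2, e→g is +2, d→f is +2 — a constant shift. Each letter is shifted forward by 2 in the alphabet (a Caesar shift of +2).
For factory: f+2=h, a+2=c, c+2=e, t+2=v, o+2=q, r+2=t, y+2=a.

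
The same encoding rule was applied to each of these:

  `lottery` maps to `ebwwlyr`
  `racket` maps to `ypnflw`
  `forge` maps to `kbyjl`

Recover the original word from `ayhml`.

pride

This is an affine cipher: with a=0,…,z=25, each position x becomes (25x+15) mod 26.
Decoding ayhml: a(0)→25·(0−15)≡15=p; y(24)→25·(24−15)≡17=r; h(7)→25·(7−15)≡8=i; m(12)→25·(12−15)≡3=d; l(11)→25·(11−15)≡4=e (all mod 26).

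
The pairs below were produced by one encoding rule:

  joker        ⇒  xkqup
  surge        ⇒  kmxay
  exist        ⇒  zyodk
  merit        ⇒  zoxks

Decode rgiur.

local

The output letters match the input read backwards, each shifted +6: joker reversed is rekoj. Two steps: reverse the string, then apply a Caesar shift of +6.
Decoding rgiur: shift back: r−6=l, g−6=a, i−6=c, u−6=o, r−6=l → lacol; then reverse → local.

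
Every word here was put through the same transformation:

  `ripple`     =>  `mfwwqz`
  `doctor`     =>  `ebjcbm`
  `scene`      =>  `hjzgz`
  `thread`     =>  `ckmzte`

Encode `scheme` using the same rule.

r(17)→m(12) and i(8)→f(5) fit y≡21x+19 (mod 26); the inverse of 21 mod 26 is 5. This is an affine cipher: with a=0,…,z=25, each position x becomes (21x+19) mod 26.
On scheme: s(18)→21·18+19≡7=h; c(2)→21·2+19≡9=j; h(7)→21·7+19≡10=k; e(4)→21·4+19≡25=z; m(12)→21·12+19≡11=l; e(4)→21·4+19≡25=z (all mod 26).

hjkzlz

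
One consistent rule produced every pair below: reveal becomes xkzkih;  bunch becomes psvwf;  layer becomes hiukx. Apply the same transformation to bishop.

pmefcj

r(17)→x(23) and e(4)→k(10) fit y≡7x+8 (mod 26); the inverse of 7 mod 26 is 15. Each letter's alphabet position (a=0..z=25) is mapped through 7·x+8 mod 26 — an affine cipher.
Applying it to bishop: b(1)→7·1+8≡15=p; i(8)→7·8+8≡12=m; s(18)→7·18+8≡4=e; h(7)→7·7+8≡5=f; o(14)→7·14+8≡2=c; p(15)→7·15+8≡9=j (all mod 26).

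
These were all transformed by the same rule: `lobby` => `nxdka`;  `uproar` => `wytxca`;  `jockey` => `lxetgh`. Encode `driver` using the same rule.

Shifts by position in lobby: pos 0: l→n (+2), pos 1: o→x (+9), pos 2: b→d (+2), pos 3: b→k (+9) — repeating every 2. The shifts repeat in a cycle of length 2: positions 0,1,… shift by +2, +9, then the pattern repeats.
For driver: d+2=f, r+9=a, i+2=k, v+9=e, e+2=g, r+9=a.

fakega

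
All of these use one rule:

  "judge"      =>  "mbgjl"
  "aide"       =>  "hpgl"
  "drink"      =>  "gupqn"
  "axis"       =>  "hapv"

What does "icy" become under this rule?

The shift depends on letter class: consonant j→m is +3, but vowel u→b is +7. The rule splits by letter class: vowels +7, consonants +3.
For icy: i(vowel)+7=p, c(cons)+3=f, y(cons)+3=b.

pfb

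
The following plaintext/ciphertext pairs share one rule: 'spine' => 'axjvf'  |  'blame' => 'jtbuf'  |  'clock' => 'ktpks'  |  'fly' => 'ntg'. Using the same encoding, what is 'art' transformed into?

bzb

Vowels shift forward by 1 and consonants shift forward by 8.
On art: a(vowel)+1=b, r(cons)+8=z, t(cons)+8=b.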